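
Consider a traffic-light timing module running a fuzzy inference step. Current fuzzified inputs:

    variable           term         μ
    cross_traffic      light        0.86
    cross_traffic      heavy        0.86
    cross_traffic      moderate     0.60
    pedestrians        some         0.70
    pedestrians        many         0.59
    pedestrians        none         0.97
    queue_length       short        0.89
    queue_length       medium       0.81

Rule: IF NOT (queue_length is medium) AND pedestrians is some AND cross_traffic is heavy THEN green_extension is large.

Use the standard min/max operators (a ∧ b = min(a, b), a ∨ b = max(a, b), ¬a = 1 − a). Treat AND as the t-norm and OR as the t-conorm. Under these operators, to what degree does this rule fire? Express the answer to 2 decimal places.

firing strength: ¬medium=1−0.81=0.19, some=0.70, heavy=0.86; AND[min(a, b)] → w = 0.19

0.19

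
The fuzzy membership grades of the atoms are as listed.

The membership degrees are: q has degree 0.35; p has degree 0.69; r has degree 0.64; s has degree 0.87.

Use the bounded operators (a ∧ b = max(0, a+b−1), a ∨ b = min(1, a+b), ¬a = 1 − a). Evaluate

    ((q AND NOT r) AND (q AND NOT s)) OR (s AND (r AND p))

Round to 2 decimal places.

NOT r = 1 − 0.64 = 0.36
q AND NOT r = max(0, a+b−1) on (0.35, 0.36) = 0.00
NOT s = 1 − 0.87 = 0.13
q AND NOT s = max(0, a+b−1) on (0.35, 0.13) = 0.00
(q AND NOT r) AND (q AND NOT s) = max(0, a+b−1) on (0.00, 0.00) = 0.00
r AND p = max(0, a+b−1) on (0.64, 0.69) = 0.33
s AND (r AND p) = max(0, a+b−1) on (0.87, 0.33) = 0.20
((q AND NOT r) AND (q AND NOT s)) OR (s AND (r AND p)) = min(1, a+b) on (0.00, 0.20) = 0.20

0.20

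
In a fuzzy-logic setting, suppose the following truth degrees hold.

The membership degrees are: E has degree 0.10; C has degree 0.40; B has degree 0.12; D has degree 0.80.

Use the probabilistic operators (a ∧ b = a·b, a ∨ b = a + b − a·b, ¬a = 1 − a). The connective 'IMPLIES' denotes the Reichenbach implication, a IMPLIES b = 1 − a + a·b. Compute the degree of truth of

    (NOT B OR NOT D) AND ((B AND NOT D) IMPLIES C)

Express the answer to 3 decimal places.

0.891

NOT B = 1 − 0.1200 = 0.8800
NOT D = 1 − 0.8000 = 0.2000
NOT B OR NOT D = a + b − a·b on (0.8800, 0.2000) = 0.9040
NOT D = 1 − 0.8000 = 0.2000
B AND NOT D = a·b on (0.1200, 0.2000) = 0.0240
(B AND NOT D) IMPLIES C  [Reichenbach: 1 − a + a·b] with a=0.0240, b=0.4000 → 0.9856
(NOT B OR NOT D) AND ((B AND NOT D) IMPLIES C) = a·b on (0.9040, 0.9856) = 0.8910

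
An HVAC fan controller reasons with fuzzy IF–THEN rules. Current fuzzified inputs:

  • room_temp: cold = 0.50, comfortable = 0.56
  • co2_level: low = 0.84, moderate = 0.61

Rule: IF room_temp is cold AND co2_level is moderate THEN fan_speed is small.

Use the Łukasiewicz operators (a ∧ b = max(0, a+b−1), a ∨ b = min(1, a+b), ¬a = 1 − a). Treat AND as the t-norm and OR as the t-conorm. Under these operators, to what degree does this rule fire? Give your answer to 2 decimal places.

0.11

firing strength: cold=0.50, moderate=0.61; AND[max(0, a+b−1)] → w = 0.11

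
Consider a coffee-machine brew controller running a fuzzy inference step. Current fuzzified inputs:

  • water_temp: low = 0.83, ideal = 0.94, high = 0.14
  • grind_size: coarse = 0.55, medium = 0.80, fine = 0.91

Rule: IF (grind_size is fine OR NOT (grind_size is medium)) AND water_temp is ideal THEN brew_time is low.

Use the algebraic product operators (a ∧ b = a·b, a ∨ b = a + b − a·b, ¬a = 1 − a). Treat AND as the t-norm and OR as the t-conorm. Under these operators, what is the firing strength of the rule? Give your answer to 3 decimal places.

0.872

firing strength: (fine=0.91 OR ¬medium=1−0.80=0.20) = 0.9280; AND[a·b] with ideal=0.94 → w = 0.8723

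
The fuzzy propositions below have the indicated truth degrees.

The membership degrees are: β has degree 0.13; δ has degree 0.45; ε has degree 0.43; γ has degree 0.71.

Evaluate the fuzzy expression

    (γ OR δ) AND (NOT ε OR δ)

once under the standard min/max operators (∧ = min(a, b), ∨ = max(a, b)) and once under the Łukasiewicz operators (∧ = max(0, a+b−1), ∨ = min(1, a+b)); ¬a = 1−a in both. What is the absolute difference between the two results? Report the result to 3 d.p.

Under standard min/max:
  γ OR δ = max(a, b) on (0.71, 0.45) = 0.71
  NOT ε = 1 − 0.43 = 0.57
  NOT ε OR δ = max(a, b) on (0.57, 0.45) = 0.57
  (γ OR δ) AND (NOT ε OR δ) = min(a, b) on (0.71, 0.57) = 0.57
  → value = 0.5700
Under Łukasiewicz:
  γ OR δ = min(1, a+b) on (0.71, 0.45) = 1.00
  NOT ε = 1 − 0.43 = 0.57
  NOT ε OR δ = min(1, a+b) on (0.57, 0.45) = 1.00
  (γ OR δ) AND (NOT ε OR δ) = max(0, a+b−1) on (1.00, 1.00) = 1.00
  → value = 1.0000
|0.5700 − 1.0000| = 0.430

0.430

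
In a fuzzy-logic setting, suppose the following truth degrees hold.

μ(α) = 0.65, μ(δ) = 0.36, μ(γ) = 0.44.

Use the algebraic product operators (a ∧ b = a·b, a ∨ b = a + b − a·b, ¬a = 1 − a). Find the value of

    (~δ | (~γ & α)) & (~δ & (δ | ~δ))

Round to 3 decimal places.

0.380

~δ = 1 − 0.3600 = 0.6400
~γ = 1 − 0.4400 = 0.5600
~γ & α = a·b on (0.5600, 0.6500) = 0.3640
~δ | (~γ & α) = a + b − a·b on (0.6400, 0.3640) = 0.7710
~δ = 1 − 0.3600 = 0.6400
~δ = 1 − 0.3600 = 0.6400
δ | ~δ = a + b − a·b on (0.3600, 0.6400) = 0.7696
~δ & (δ | ~δ) = a·b on (0.6400, 0.7696) = 0.4925
(~δ | (~γ & α)) & (~δ & (δ | ~δ)) = a·b on (0.7710, 0.4925) = 0.3798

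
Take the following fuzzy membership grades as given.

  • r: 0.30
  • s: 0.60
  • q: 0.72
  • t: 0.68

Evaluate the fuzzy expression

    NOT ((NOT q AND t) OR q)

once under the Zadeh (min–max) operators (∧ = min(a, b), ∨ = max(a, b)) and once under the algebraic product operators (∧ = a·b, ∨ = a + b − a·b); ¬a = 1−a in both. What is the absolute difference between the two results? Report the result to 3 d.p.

Under Zadeh (min–max):
  NOT q = 1 − 0.72 = 0.28
  NOT q AND t = min(a, b) on (0.28, 0.68) = 0.28
  (NOT q AND t) OR q = max(a, b) on (0.28, 0.72) = 0.72
  NOT ((NOT q AND t) OR q) = 1 − 0.72 = 0.28
  → value = 0.2800
Under algebraic product:
  NOT q = 1 − 0.7200 = 0.2800
  NOT q AND t = a·b on (0.2800, 0.6800) = 0.1904
  (NOT q AND t) OR q = a + b − a·b on (0.1904, 0.7200) = 0.7733
  NOT ((NOT q AND t) OR q) = 1 − 0.7733 = 0.2267
  → value = 0.2267
|0.2800 − 0.2267| = 0.053

0.053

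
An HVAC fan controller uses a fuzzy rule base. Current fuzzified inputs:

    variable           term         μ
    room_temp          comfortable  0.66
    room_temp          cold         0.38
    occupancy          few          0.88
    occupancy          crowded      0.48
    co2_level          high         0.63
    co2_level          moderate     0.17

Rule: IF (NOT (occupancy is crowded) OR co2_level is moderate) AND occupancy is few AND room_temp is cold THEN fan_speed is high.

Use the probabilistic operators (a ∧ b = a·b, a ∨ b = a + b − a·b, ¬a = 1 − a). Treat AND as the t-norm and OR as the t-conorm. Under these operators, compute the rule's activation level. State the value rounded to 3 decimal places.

0.201

firing strength: (¬crowded=1−0.48=0.52 OR moderate=0.17) = 0.6016; AND[a·b] with few=0.88, cold=0.38 → w = 0.2012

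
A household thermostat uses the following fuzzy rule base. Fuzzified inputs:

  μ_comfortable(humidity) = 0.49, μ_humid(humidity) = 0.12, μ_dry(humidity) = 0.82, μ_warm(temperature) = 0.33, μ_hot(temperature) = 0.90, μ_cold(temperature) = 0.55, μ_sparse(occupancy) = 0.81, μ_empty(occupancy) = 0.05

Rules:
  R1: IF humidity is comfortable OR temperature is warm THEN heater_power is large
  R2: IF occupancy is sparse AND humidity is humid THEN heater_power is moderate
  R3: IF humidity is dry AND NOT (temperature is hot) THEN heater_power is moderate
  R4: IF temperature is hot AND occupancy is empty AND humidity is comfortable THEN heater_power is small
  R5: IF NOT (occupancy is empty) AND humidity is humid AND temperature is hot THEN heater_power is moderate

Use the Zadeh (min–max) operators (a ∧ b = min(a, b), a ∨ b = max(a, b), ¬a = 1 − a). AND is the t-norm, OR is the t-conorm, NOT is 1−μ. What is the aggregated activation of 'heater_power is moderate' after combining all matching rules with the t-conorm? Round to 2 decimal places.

R1: comfortable=0.49, warm=0.33; OR[max(a, b)] → w = 0.49
R2: sparse=0.81, humid=0.12; AND[min(a, b)] → w = 0.12
R3: dry=0.82, ¬hot=1−0.90=0.10; AND[min(a, b)] → w = 0.10
R4: hot=0.90, empty=0.05, comfortable=0.49; AND[min(a, b)] → w = 0.05
R5: ¬empty=1−0.05=0.95, humid=0.12, hot=0.90; AND[min(a, b)] → w = 0.12
Rules with consequent 'moderate': {R2, R3, R5} → strengths 0.12, 0.10, 0.12
Aggregate via t-conorm [max(a, b)]: 0.12

0.12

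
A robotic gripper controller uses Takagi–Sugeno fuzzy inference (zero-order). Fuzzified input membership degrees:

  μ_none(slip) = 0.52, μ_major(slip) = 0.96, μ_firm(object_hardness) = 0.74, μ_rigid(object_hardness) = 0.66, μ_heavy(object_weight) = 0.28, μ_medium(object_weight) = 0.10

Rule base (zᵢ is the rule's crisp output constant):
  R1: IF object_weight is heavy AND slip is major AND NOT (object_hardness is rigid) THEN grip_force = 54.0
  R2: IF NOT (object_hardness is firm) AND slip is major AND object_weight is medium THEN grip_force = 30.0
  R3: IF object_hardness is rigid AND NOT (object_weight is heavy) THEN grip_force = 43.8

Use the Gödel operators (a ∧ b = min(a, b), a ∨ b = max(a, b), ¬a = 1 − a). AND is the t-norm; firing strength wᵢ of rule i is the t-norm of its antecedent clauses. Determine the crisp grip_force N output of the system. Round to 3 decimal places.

45.219

R1 (z=54.0): heavy=0.28, major=0.96, ¬rigid=1−0.66=0.34; AND[min(a, b)] → w = 0.28
R2 (z=30.0): ¬firm=1−0.74=0.26, major=0.96, medium=0.10; AND[min(a, b)] → w = 0.10
R3 (z=43.8): rigid=0.66, ¬heavy=1−0.28=0.72; AND[min(a, b)] → w = 0.66
Weighted average = (0.28·54.0 + 0.10·30.0 + 0.66·43.8) / (0.28 + 0.10 + 0.66)
  = 47.0280 / 1.0400 = 45.219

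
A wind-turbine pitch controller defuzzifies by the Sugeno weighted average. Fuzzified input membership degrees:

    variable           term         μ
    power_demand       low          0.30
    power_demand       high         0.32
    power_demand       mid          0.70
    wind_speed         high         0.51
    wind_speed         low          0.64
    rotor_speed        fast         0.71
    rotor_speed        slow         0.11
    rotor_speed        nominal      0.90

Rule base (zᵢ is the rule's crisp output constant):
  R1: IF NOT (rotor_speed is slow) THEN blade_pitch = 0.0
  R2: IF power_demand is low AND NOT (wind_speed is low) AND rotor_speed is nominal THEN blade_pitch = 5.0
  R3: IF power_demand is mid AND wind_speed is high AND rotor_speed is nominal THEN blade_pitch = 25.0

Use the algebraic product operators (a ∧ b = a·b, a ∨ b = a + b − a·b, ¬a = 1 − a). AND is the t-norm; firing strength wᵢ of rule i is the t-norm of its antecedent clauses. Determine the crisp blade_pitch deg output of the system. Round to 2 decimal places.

R1 (z=0.0): ¬slow=1−0.11=0.89 → w = 0.8900
R2 (z=5.0): low=0.30, ¬low=1−0.64=0.36, nominal=0.90; AND[a·b] → w = 0.0972
R3 (z=25.0): mid=0.70, high=0.51, nominal=0.90; AND[a·b] → w = 0.3213
Weighted average = (0.8900·0.0 + 0.0972·5.0 + 0.3213·25.0) / (0.8900 + 0.0972 + 0.3213)
  = 8.5185 / 1.3085 = 6.51

6.51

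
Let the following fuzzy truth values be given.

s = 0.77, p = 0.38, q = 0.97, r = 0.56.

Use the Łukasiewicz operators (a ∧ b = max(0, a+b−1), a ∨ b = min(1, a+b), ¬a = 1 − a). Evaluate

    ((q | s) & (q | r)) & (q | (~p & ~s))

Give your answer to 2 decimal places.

q | s = min(1, a+b) on (0.97, 0.77) = 1.00
q | r = min(1, a+b) on (0.97, 0.56) = 1.00
(q | s) & (q | r) = max(0, a+b−1) on (1.00, 1.00) = 1.00
~p = 1 − 0.38 = 0.62
~s = 1 − 0.77 = 0.23
~p & ~s = max(0, a+b−1) on (0.62, 0.23) = 0.00
q | (~p & ~s) = min(1, a+b) on (0.97, 0.00) = 0.97
((q | s) & (q | r)) & (q | (~p & ~s)) = max(0, a+b−1) on (1.00, 0.97) = 0.97

0.97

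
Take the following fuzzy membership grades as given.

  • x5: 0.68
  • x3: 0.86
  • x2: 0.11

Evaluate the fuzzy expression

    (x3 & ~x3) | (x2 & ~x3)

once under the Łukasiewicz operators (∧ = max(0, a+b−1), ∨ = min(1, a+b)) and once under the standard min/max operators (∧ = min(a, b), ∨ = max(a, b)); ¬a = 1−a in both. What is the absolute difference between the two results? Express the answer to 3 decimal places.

0.140

Under Łukasiewicz:
  ~x3 = 1 − 0.86 = 0.14
  x3 & ~x3 = max(0, a+b−1) on (0.86, 0.14) = 0.00
  ~x3 = 1 − 0.86 = 0.14
  x2 & ~x3 = max(0, a+b−1) on (0.11, 0.14) = 0.00
  (x3 & ~x3) | (x2 & ~x3) = min(1, a+b) on (0.00, 0.00) = 0.00
  → value = 0.0000
Under standard min/max:
  ~x3 = 1 − 0.86 = 0.14
  x3 & ~x3 = min(a, b) on (0.86, 0.14) = 0.14
  ~x3 = 1 − 0.86 = 0.14
  x2 & ~x3 = min(a, b) on (0.11, 0.14) = 0.11
  (x3 & ~x3) | (x2 & ~x3) = max(a, b) on (0.14, 0.11) = 0.14
  → value = 0.1400
|0.0000 − 0.1400| = 0.140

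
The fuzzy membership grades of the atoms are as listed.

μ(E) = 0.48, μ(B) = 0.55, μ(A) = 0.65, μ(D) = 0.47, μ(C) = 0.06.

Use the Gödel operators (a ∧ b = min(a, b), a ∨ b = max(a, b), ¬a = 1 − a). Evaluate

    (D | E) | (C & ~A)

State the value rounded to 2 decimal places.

D | E = max(a, b) on (0.47, 0.48) = 0.48
~A = 1 − 0.65 = 0.35
C & ~A = min(a, b) on (0.06, 0.35) = 0.06
(D | E) | (C & ~A) = max(a, b) on (0.48, 0.06) = 0.48

0.48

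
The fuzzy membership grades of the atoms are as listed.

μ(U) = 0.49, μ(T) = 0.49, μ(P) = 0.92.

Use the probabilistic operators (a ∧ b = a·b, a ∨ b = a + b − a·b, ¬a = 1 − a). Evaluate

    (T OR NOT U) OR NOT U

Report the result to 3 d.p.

0.878

NOT U = 1 − 0.4900 = 0.5100
T OR NOT U = a + b − a·b on (0.4900, 0.5100) = 0.7501
NOT U = 1 − 0.4900 = 0.5100
(T OR NOT U) OR NOT U = a + b − a·b on (0.7501, 0.5100) = 0.8775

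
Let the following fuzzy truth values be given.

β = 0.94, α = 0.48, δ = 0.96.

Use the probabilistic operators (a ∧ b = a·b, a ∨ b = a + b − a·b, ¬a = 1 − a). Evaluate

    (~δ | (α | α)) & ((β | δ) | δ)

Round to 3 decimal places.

~δ = 1 − 0.9600 = 0.0400
α | α = a + b − a·b on (0.4800, 0.4800) = 0.7296
~δ | (α | α) = a + b − a·b on (0.0400, 0.7296) = 0.7404
β | δ = a + b − a·b on (0.9400, 0.9600) = 0.9976
(β | δ) | δ = a + b − a·b on (0.9976, 0.9600) = 0.9999
(~δ | (α | α)) & ((β | δ) | δ) = a·b on (0.7404, 0.9999) = 0.7403

0.740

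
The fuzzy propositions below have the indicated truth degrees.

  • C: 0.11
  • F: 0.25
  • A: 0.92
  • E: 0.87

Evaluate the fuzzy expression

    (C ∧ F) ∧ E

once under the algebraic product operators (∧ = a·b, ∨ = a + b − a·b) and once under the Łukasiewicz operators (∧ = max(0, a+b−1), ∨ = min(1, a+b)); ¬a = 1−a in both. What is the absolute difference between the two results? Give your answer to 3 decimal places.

0.024

Under algebraic product:
  C ∧ F = a·b on (0.1100, 0.2500) = 0.0275
  (C ∧ F) ∧ E = a·b on (0.0275, 0.8700) = 0.0239
  → value = 0.0239
Under Łukasiewicz:
  C ∧ F = max(0, a+b−1) on (0.11, 0.25) = 0.00
  (C ∧ F) ∧ E = max(0, a+b−1) on (0.00, 0.87) = 0.00
  → value = 0.0000
|0.0239 − 0.0000| = 0.024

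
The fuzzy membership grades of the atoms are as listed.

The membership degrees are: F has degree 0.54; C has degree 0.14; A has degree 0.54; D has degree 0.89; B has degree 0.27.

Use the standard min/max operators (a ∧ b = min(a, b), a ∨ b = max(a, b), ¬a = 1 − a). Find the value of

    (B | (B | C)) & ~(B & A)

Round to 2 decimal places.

0.27

B | C = max(a, b) on (0.27, 0.14) = 0.27
B | (B | C) = max(a, b) on (0.27, 0.27) = 0.27
B & A = min(a, b) on (0.27, 0.54) = 0.27
~(B & A) = 1 − 0.27 = 0.73
(B | (B | C)) & ~(B & A) = min(a, b) on (0.27, 0.73) = 0.27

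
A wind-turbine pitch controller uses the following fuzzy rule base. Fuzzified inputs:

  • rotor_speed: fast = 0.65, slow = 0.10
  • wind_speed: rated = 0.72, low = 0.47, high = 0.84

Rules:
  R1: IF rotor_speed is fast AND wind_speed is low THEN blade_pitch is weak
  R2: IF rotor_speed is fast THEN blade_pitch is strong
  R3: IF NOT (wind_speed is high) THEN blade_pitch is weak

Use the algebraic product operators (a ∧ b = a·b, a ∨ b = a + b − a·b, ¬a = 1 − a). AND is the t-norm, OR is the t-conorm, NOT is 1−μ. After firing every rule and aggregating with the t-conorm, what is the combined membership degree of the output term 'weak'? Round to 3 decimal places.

R1: fast=0.65, low=0.47; AND[a·b] → w = 0.3055
R2: fast=0.65 → w = 0.6500
R3: ¬high=1−0.84=0.16 → w = 0.1600
Rules with consequent 'weak': {R1, R3} → strengths 0.3055, 0.1600
Aggregate via t-conorm [a + b − a·b]: 0.4166

0.417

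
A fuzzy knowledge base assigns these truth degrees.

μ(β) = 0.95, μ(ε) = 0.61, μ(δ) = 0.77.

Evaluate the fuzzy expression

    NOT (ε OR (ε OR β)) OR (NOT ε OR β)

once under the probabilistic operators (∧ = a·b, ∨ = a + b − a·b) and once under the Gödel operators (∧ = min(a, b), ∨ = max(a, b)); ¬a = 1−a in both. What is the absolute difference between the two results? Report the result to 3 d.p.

Under probabilistic:
  ε OR β = a + b − a·b on (0.6100, 0.9500) = 0.9805
  ε OR (ε OR β) = a + b − a·b on (0.6100, 0.9805) = 0.9924
  NOT (ε OR (ε OR β)) = 1 − 0.9924 = 0.0076
  NOT ε = 1 − 0.6100 = 0.3900
  NOT ε OR β = a + b − a·b on (0.3900, 0.9500) = 0.9695
  NOT (ε OR (ε OR β)) OR (NOT ε OR β) = a + b − a·b on (0.0076, 0.9695) = 0.9697
  → value = 0.9697
Under Gödel:
  ε OR β = max(a, b) on (0.61, 0.95) = 0.95
  ε OR (ε OR β) = max(a, b) on (0.61, 0.95) = 0.95
  NOT (ε OR (ε OR β)) = 1 − 0.95 = 0.05
  NOT ε = 1 − 0.61 = 0.39
  NOT ε OR β = max(a, b) on (0.39, 0.95) = 0.95
  NOT (ε OR (ε OR β)) OR (NOT ε OR β) = max(a, b) on (0.05, 0.95) = 0.95
  → value = 0.9500
|0.9697 − 0.9500| = 0.020

0.020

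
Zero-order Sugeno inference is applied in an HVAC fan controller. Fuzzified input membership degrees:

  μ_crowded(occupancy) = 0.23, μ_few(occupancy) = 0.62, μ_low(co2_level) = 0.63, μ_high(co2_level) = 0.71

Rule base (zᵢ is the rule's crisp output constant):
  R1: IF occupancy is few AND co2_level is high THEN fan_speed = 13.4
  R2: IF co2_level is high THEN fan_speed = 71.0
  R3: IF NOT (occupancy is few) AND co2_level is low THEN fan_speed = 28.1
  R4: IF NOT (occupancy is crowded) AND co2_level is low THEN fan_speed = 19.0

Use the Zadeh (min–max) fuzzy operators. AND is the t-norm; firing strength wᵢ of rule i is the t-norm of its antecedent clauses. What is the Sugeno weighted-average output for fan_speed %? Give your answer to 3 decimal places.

34.772

R1 (z=13.4): few=0.62, high=0.71; AND[min(a, b)] → w = 0.62
R2 (z=71.0): high=0.71 → w = 0.71
R3 (z=28.1): ¬few=1−0.62=0.38, low=0.63; AND[min(a, b)] → w = 0.38
R4 (z=19.0): ¬crowded=1−0.23=0.77, low=0.63; AND[min(a, b)] → w = 0.63
Weighted average = (0.62·13.4 + 0.71·71.0 + 0.38·28.1 + 0.63·19.0) / (0.62 + 0.71 + 0.38 + 0.63)
  = 81.3660 / 2.3400 = 34.772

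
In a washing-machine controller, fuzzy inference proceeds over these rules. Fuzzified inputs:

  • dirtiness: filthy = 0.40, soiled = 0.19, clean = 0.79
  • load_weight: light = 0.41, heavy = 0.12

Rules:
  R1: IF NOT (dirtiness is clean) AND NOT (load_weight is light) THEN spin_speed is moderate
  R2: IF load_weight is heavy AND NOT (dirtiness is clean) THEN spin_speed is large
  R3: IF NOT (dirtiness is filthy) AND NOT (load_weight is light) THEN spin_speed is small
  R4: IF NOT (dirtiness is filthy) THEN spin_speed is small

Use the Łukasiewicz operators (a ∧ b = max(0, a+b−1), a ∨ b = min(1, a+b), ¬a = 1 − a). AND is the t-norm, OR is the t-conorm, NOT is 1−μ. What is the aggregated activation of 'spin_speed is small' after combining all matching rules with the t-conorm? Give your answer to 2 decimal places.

0.79

R1: ¬clean=1−0.79=0.21, ¬light=1−0.41=0.59; AND[max(0, a+b−1)] → w = 0.00
R2: heavy=0.12, ¬clean=1−0.79=0.21; AND[max(0, a+b−1)] → w = 0.00
R3: ¬filthy=1−0.40=0.60, ¬light=1−0.41=0.59; AND[max(0, a+b−1)] → w = 0.19
R4: ¬filthy=1−0.40=0.60 → w = 0.60
Rules with consequent 'small': {R3, R4} → strengths 0.19, 0.60
Aggregate via t-conorm [min(1, a+b)]: 0.79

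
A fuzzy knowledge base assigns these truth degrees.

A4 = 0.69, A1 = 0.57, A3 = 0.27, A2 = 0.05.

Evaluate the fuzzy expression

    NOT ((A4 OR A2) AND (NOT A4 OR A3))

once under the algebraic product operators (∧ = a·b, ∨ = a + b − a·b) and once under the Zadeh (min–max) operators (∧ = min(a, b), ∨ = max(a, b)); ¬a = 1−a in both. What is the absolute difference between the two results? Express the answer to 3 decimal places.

0.040

Under algebraic product:
  A4 OR A2 = a + b − a·b on (0.6900, 0.0500) = 0.7055
  NOT A4 = 1 − 0.6900 = 0.3100
  NOT A4 OR A3 = a + b − a·b on (0.3100, 0.2700) = 0.4963
  (A4 OR A2) AND (NOT A4 OR A3) = a·b on (0.7055, 0.4963) = 0.3501
  NOT ((A4 OR A2) AND (NOT A4 OR A3)) = 1 − 0.3501 = 0.6499
  → value = 0.6499
Under Zadeh (min–max):
  A4 OR A2 = max(a, b) on (0.69, 0.05) = 0.69
  NOT A4 = 1 − 0.69 = 0.31
  NOT A4 OR A3 = max(a, b) on (0.31, 0.27) = 0.31
  (A4 OR A2) AND (NOT A4 OR A3) = min(a, b) on (0.69, 0.31) = 0.31
  NOT ((A4 OR A2) AND (NOT A4 OR A3)) = 1 − 0.31 = 0.69
  → value = 0.6900
|0.6499 − 0.6900| = 0.040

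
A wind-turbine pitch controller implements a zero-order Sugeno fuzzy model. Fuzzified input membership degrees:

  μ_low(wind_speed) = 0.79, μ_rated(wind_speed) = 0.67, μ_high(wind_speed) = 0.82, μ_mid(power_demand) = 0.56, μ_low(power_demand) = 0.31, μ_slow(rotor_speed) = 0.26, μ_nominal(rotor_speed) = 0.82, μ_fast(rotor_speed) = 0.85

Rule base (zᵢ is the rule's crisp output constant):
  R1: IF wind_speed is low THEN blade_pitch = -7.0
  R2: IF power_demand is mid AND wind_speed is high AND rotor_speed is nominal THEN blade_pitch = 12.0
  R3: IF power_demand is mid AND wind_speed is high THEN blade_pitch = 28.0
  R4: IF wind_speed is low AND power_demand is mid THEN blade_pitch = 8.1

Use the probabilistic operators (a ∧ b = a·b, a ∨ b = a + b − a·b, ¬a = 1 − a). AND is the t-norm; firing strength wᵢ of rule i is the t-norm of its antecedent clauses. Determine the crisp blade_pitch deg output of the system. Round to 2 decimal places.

R1 (z=-7.0): low=0.79 → w = 0.7900
R2 (z=12.0): mid=0.56, high=0.82, nominal=0.82; AND[a·b] → w = 0.3765
R3 (z=28.0): mid=0.56, high=0.82; AND[a·b] → w = 0.4592
R4 (z=8.1): low=0.79, mid=0.56; AND[a·b] → w = 0.4424
Weighted average = (0.7900·-7.0 + 0.3765·12.0 + 0.4592·28.0 + 0.4424·8.1) / (0.7900 + 0.3765 + 0.4592 + 0.4424)
  = 15.4296 / 2.0681 = 7.46

7.46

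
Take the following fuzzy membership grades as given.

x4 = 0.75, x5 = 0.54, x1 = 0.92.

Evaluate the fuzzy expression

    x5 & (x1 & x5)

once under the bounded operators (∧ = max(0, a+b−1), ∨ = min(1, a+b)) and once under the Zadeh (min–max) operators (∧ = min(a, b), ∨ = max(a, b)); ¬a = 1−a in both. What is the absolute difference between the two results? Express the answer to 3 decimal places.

0.540

Under bounded:
  x1 & x5 = max(0, a+b−1) on (0.92, 0.54) = 0.46
  x5 & (x1 & x5) = max(0, a+b−1) on (0.54, 0.46) = 0.00
  → value = 0.0000
Under Zadeh (min–max):
  x1 & x5 = min(a, b) on (0.92, 0.54) = 0.54
  x5 & (x1 & x5) = min(a, b) on (0.54, 0.54) = 0.54
  → value = 0.5400
|0.0000 − 0.5400| = 0.540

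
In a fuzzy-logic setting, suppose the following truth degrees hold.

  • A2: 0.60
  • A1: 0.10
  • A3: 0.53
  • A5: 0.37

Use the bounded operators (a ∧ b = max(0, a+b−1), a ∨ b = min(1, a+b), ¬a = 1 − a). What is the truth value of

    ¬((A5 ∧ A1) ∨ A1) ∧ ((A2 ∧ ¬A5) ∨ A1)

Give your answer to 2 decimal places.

0.23

A5 ∧ A1 = max(0, a+b−1) on (0.37, 0.10) = 0.00
(A5 ∧ A1) ∨ A1 = min(1, a+b) on (0.00, 0.10) = 0.10
¬((A5 ∧ A1) ∨ A1) = 1 − 0.10 = 0.90
¬A5 = 1 − 0.37 = 0.63
A2 ∧ ¬A5 = max(0, a+b−1) on (0.60, 0.63) = 0.23
(A2 ∧ ¬A5) ∨ A1 = min(1, a+b) on (0.23, 0.10) = 0.33
¬((A5 ∧ A1) ∨ A1) ∧ ((A2 ∧ ¬A5) ∨ A1) = max(0, a+b−1) on (0.90, 0.33) = 0.23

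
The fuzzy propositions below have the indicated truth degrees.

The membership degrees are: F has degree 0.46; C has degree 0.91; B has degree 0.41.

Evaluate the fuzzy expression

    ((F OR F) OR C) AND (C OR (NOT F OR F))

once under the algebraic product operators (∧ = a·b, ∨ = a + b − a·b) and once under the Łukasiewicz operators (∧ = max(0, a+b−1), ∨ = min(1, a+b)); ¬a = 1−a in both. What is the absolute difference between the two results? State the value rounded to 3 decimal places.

Under algebraic product:
  F OR F = a + b − a·b on (0.4600, 0.4600) = 0.7084
  (F OR F) OR C = a + b − a·b on (0.7084, 0.9100) = 0.9738
  NOT F = 1 − 0.4600 = 0.5400
  NOT F OR F = a + b − a·b on (0.5400, 0.4600) = 0.7516
  C OR (NOT F OR F) = a + b − a·b on (0.9100, 0.7516) = 0.9776
  ((F OR F) OR C) AND (C OR (NOT F OR F)) = a·b on (0.9738, 0.9776) = 0.9520
  → value = 0.9520
Under Łukasiewicz:
  F OR F = min(1, a+b) on (0.46, 0.46) = 0.92
  (F OR F) OR C = min(1, a+b) on (0.92, 0.91) = 1.00
  NOT F = 1 − 0.46 = 0.54
  NOT F OR F = min(1, a+b) on (0.54, 0.46) = 1.00
  C OR (NOT F OR F) = min(1, a+b) on (0.91, 1.00) = 1.00
  ((F OR F) OR C) AND (C OR (NOT F OR F)) = max(0, a+b−1) on (1.00, 1.00) = 1.00
  → value = 1.0000
|0.9520 − 1.0000| = 0.048

0.048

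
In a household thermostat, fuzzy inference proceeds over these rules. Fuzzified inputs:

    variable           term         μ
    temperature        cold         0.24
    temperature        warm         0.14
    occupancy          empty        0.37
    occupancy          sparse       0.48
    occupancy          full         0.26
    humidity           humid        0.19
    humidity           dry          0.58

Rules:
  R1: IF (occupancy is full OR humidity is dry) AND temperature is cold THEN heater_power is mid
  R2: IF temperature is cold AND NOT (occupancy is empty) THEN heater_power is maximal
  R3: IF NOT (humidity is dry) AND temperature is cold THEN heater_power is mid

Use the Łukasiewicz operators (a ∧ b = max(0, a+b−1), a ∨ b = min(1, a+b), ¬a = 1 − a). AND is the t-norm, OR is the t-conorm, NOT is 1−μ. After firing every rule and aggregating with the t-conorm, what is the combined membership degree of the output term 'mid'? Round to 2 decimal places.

R1: (full=0.26 OR dry=0.58) = 0.84; AND[max(0, a+b−1)] with cold=0.24 → w = 0.08
R2: cold=0.24, ¬empty=1−0.37=0.63; AND[max(0, a+b−1)] → w = 0.00
R3: ¬dry=1−0.58=0.42, cold=0.24; AND[max(0, a+b−1)] → w = 0.00
Rules with consequent 'mid': {R1, R3} → strengths 0.08, 0.00
Aggregate via t-conorm [min(1, a+b)]: 0.08

0.08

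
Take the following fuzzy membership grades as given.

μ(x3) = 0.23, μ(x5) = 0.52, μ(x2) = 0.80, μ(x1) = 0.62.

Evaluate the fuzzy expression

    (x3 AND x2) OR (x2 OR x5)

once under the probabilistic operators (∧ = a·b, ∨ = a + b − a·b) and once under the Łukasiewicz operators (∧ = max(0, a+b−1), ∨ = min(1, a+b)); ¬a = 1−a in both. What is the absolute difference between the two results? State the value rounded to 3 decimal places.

Under probabilistic:
  x3 AND x2 = a·b on (0.2300, 0.8000) = 0.1840
  x2 OR x5 = a + b − a·b on (0.8000, 0.5200) = 0.9040
  (x3 AND x2) OR (x2 OR x5) = a + b − a·b on (0.1840, 0.9040) = 0.9217
  → value = 0.9217
Under Łukasiewicz:
  x3 AND x2 = max(0, a+b−1) on (0.23, 0.80) = 0.03
  x2 OR x5 = min(1, a+b) on (0.80, 0.52) = 1.00
  (x3 AND x2) OR (x2 OR x5) = min(1, a+b) on (0.03, 1.00) = 1.00
  → value = 1.0000
|0.9217 − 1.0000| = 0.078

0.078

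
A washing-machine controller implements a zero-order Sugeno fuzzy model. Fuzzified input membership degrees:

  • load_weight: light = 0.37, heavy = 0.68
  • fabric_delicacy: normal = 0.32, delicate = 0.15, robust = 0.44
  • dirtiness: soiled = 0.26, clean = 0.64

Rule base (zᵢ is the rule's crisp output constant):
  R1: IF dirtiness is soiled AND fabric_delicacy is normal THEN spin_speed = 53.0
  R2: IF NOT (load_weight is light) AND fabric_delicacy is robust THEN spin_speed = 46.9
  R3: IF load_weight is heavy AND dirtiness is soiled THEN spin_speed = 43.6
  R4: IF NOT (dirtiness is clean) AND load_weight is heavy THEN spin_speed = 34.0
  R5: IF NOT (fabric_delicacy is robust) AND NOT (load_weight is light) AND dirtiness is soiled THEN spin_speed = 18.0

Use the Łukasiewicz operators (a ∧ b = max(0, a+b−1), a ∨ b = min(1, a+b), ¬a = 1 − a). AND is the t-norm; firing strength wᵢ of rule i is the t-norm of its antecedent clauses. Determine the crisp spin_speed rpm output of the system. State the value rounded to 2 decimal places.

42.21

R1 (z=53.0): soiled=0.26, normal=0.32; AND[max(0, a+b−1)] → w = 0.00
R2 (z=46.9): ¬light=1−0.37=0.63, robust=0.44; AND[max(0, a+b−1)] → w = 0.07
R3 (z=43.6): heavy=0.68, soiled=0.26; AND[max(0, a+b−1)] → w = 0.00
R4 (z=34.0): ¬clean=1−0.64=0.36, heavy=0.68; AND[max(0, a+b−1)] → w = 0.04
R5 (z=18.0): ¬robust=1−0.44=0.56, ¬light=1−0.37=0.63, soiled=0.26; AND[max(0, a+b−1)] → w = 0.00
Weighted average = (0.00·53.0 + 0.07·46.9 + 0.00·43.6 + 0.04·34.0 + 0.00·18.0) / (0.00 + 0.07 + 0.00 + 0.04 + 0.00)
  = 4.6430 / 0.1100 = 42.21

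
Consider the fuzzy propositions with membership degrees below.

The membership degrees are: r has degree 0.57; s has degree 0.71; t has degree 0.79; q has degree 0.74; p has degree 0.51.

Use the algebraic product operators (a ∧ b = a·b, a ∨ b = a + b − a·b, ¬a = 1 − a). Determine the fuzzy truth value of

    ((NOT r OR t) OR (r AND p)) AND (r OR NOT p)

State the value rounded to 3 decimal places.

NOT r = 1 − 0.5700 = 0.4300
NOT r OR t = a + b − a·b on (0.4300, 0.7900) = 0.8803
r AND p = a·b on (0.5700, 0.5100) = 0.2907
(NOT r OR t) OR (r AND p) = a + b − a·b on (0.8803, 0.2907) = 0.9151
NOT p = 1 − 0.5100 = 0.4900
r OR NOT p = a + b − a·b on (0.5700, 0.4900) = 0.7807
((NOT r OR t) OR (r AND p)) AND (r OR NOT p) = a·b on (0.9151, 0.7807) = 0.7144

0.714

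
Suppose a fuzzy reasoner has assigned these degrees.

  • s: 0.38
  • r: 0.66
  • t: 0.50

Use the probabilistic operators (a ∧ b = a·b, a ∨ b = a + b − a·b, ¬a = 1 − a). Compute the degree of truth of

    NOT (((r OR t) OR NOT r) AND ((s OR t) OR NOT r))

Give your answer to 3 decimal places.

r OR t = a + b − a·b on (0.6600, 0.5000) = 0.8300
NOT r = 1 − 0.6600 = 0.3400
(r OR t) OR NOT r = a + b − a·b on (0.8300, 0.3400) = 0.8878
s OR t = a + b − a·b on (0.3800, 0.5000) = 0.6900
NOT r = 1 − 0.6600 = 0.3400
(s OR t) OR NOT r = a + b − a·b on (0.6900, 0.3400) = 0.7954
((r OR t) OR NOT r) AND ((s OR t) OR NOT r) = a·b on (0.8878, 0.7954) = 0.7062
NOT (((r OR t) OR NOT r) AND ((s OR t) OR NOT r)) = 1 − 0.7062 = 0.2938

0.294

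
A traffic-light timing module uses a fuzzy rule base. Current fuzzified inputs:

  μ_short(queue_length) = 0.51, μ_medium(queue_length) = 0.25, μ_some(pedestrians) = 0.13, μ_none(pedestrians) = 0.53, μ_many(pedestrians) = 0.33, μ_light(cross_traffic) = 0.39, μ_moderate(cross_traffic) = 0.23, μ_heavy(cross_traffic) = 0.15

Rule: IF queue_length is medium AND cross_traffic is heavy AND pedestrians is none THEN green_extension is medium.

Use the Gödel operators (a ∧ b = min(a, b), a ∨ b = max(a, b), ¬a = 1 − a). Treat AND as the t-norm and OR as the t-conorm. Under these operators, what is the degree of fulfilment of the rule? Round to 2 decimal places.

0.15

firing strength: medium=0.25, heavy=0.15, none=0.53; AND[min(a, b)] → w = 0.15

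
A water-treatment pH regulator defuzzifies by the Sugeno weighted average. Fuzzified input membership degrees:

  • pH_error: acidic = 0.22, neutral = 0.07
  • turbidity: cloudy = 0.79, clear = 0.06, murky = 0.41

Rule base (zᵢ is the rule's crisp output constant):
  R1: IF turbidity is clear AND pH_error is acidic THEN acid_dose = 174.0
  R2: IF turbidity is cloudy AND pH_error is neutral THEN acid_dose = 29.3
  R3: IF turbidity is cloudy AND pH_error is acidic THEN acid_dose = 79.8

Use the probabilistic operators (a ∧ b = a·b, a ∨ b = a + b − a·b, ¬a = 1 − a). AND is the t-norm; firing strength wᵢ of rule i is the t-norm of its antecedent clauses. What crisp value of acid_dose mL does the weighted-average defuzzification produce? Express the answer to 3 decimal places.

73.406

R1 (z=174.0): clear=0.06, acidic=0.22; AND[a·b] → w = 0.0132
R2 (z=29.3): cloudy=0.79, neutral=0.07; AND[a·b] → w = 0.0553
R3 (z=79.8): cloudy=0.79, acidic=0.22; AND[a·b] → w = 0.1738
Weighted average = (0.0132·174.0 + 0.0553·29.3 + 0.1738·79.8) / (0.0132 + 0.0553 + 0.1738)
  = 17.7863 / 0.2423 = 73.406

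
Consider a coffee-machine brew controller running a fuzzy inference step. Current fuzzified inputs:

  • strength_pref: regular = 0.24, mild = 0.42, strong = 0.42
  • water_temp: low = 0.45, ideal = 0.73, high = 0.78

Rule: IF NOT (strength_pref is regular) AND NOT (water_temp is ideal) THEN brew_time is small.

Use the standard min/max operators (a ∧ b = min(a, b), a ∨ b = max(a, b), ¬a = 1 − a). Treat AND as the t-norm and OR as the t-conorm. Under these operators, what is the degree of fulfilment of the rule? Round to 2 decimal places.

firing strength: ¬regular=1−0.24=0.76, ¬ideal=1−0.73=0.27; AND[min(a, b)] → w = 0.27

0.27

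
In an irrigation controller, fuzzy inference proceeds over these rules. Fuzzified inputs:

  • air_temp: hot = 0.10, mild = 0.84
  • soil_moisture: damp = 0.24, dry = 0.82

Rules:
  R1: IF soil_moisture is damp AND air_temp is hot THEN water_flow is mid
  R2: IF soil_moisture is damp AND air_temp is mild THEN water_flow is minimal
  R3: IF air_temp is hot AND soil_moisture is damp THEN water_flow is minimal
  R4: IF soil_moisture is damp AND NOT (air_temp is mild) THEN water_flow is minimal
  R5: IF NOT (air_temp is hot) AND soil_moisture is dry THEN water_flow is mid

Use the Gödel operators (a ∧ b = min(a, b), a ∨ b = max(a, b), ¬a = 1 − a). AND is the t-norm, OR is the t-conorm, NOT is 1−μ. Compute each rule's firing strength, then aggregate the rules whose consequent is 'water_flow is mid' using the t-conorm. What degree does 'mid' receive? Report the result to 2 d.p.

R1: damp=0.24, hot=0.10; AND[min(a, b)] → w = 0.10
R2: damp=0.24, mild=0.84; AND[min(a, b)] → w = 0.24
R3: hot=0.10, damp=0.24; AND[min(a, b)] → w = 0.10
R4: damp=0.24, ¬mild=1−0.84=0.16; AND[min(a, b)] → w = 0.16
R5: ¬hot=1−0.10=0.90, dry=0.82; AND[min(a, b)] → w = 0.82
Rules with consequent 'mid': {R1, R5} → strengths 0.10, 0.82
Aggregate via t-conorm [max(a, b)]: 0.82

0.82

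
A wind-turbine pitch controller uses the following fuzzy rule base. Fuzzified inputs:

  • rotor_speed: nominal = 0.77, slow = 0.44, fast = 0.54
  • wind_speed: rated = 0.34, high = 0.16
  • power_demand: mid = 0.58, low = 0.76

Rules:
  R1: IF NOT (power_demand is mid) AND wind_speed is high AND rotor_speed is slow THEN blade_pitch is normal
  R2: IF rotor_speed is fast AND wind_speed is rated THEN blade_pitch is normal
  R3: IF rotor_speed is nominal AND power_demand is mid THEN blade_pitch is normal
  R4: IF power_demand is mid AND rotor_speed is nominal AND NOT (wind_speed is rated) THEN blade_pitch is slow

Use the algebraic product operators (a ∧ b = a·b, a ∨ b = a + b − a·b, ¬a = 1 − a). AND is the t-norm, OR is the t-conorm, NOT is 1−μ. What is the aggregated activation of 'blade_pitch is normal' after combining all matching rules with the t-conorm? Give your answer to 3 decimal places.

0.562

R1: ¬mid=1−0.58=0.42, high=0.16, slow=0.44; AND[a·b] → w = 0.0296
R2: fast=0.54, rated=0.34; AND[a·b] → w = 0.1836
R3: nominal=0.77, mid=0.58; AND[a·b] → w = 0.4466
R4: mid=0.58, nominal=0.77, ¬rated=1−0.34=0.66; AND[a·b] → w = 0.2948
Rules with consequent 'normal': {R1, R2, R3} → strengths 0.0296, 0.1836, 0.4466
Aggregate via t-conorm [a + b − a·b]: 0.5616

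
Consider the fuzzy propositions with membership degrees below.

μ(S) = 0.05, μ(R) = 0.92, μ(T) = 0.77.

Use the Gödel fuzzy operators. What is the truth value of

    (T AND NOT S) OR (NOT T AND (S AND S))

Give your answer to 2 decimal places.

NOT S = 1 − 0.05 = 0.95
T AND NOT S = min(a, b) on (0.77, 0.95) = 0.77
NOT T = 1 − 0.77 = 0.23
S AND S = min(a, b) on (0.05, 0.05) = 0.05
NOT T AND (S AND S) = min(a, b) on (0.23, 0.05) = 0.05
(T AND NOT S) OR (NOT T AND (S AND S)) = max(a, b) on (0.77, 0.05) = 0.77

0.77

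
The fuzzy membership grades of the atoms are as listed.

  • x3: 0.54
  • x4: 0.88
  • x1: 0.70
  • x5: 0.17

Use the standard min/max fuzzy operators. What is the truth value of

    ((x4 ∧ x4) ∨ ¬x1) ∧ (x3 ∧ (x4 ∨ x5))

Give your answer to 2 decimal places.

0.54

x4 ∧ x4 = min(a, b) on (0.88, 0.88) = 0.88
¬x1 = 1 − 0.70 = 0.30
(x4 ∧ x4) ∨ ¬x1 = max(a, b) on (0.88, 0.30) = 0.88
x4 ∨ x5 = max(a, b) on (0.88, 0.17) = 0.88
x3 ∧ (x4 ∨ x5) = min(a, b) on (0.54, 0.88) = 0.54
((x4 ∧ x4) ∨ ¬x1) ∧ (x3 ∧ (x4 ∨ x5)) = min(a, b) on (0.88, 0.54) = 0.54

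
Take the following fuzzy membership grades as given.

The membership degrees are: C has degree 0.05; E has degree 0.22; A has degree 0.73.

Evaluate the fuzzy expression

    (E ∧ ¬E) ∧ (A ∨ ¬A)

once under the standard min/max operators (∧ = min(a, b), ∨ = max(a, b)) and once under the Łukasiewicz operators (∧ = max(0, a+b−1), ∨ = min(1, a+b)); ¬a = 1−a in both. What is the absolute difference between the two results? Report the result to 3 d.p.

0.220

Under standard min/max:
  ¬E = 1 − 0.22 = 0.78
  E ∧ ¬E = min(a, b) on (0.22, 0.78) = 0.22
  ¬A = 1 − 0.73 = 0.27
  A ∨ ¬A = max(a, b) on (0.73, 0.27) = 0.73
  (E ∧ ¬E) ∧ (A ∨ ¬A) = min(a, b) on (0.22, 0.73) = 0.22
  → value = 0.2200
Under Łukasiewicz:
  ¬E = 1 − 0.22 = 0.78
  E ∧ ¬E = max(0, a+b−1) on (0.22, 0.78) = 0.00
  ¬A = 1 − 0.73 = 0.27
  A ∨ ¬A = min(1, a+b) on (0.73, 0.27) = 1.00
  (E ∧ ¬E) ∧ (A ∨ ¬A) = max(0, a+b−1) on (0.00, 1.00) = 0.00
  → value = 0.0000
|0.2200 − 0.0000| = 0.220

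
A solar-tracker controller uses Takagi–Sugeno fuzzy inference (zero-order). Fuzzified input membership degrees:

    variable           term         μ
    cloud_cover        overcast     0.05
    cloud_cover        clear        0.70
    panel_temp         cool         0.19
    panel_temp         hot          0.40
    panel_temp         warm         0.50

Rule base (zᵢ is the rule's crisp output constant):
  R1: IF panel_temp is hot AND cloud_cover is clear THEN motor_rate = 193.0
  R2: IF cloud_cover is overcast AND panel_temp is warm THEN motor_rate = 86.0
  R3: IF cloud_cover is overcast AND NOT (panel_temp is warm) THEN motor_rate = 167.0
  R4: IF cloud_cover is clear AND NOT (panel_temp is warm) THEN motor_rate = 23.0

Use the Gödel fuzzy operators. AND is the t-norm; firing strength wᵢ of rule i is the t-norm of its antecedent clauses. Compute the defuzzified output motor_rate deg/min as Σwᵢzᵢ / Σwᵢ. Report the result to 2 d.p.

R1 (z=193.0): hot=0.40, clear=0.70; AND[min(a, b)] → w = 0.40
R2 (z=86.0): overcast=0.05, warm=0.50; AND[min(a, b)] → w = 0.05
R3 (z=167.0): overcast=0.05, ¬warm=1−0.50=0.50; AND[min(a, b)] → w = 0.05
R4 (z=23.0): clear=0.70, ¬warm=1−0.50=0.50; AND[min(a, b)] → w = 0.50
Weighted average = (0.40·193.0 + 0.05·86.0 + 0.05·167.0 + 0.50·23.0) / (0.40 + 0.05 + 0.05 + 0.50)
  = 101.3500 / 1.0000 = 101.35

101.35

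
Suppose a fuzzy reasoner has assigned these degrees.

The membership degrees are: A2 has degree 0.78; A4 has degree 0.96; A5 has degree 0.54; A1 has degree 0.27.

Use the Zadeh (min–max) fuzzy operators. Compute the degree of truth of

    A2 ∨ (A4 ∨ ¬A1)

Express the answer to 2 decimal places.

¬A1 = 1 − 0.27 = 0.73
A4 ∨ ¬A1 = max(a, b) on (0.96, 0.73) = 0.96
A2 ∨ (A4 ∨ ¬A1) = max(a, b) on (0.78, 0.96) = 0.96

0.96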